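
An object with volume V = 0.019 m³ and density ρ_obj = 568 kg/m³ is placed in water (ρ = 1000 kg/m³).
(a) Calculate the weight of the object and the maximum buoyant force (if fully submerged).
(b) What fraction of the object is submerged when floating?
(a) W=rho_obj*g*V=568*9.81*0.019=105.9 N; F_B(max)=rho*g*V=1000*9.81*0.019=186.4 N
(b) Floating fraction=rho_obj/rho=568/1000=0.568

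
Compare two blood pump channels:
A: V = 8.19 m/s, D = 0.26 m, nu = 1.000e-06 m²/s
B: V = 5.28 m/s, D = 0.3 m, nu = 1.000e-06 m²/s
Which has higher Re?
Re(A) = 2.129e+06, Re(B) = 1.584e+06. Answer: A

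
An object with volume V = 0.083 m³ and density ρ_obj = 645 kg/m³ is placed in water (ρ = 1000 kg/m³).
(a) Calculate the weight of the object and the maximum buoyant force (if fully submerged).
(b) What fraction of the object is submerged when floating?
(a) W=rho_obj*g*V=645*9.81*0.083=525.2 N; F_B(max)=rho*g*V=1000*9.81*0.083=814.2 N
(b) Floating fraction=rho_obj/rho=645/1000=0.645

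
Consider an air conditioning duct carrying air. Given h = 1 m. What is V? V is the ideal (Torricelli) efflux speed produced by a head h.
Formula: V = \sqrt{2 g h}
V = √(2·9.81·1) = 4.429 m/s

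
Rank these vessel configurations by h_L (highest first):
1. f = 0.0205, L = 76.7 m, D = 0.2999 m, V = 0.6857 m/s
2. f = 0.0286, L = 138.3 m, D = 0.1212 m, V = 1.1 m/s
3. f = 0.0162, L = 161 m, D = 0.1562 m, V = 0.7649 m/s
Case 1: h_L = 0.1256 m
Case 2: h_L = 2.013 m
Case 3: h_L = 0.4979 m
Ranking (highest first): 2, 3, 1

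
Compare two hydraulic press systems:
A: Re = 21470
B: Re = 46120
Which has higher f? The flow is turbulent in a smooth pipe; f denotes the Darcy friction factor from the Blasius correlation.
f(A) = 0.02611, f(B) = 0.02156. Answer: A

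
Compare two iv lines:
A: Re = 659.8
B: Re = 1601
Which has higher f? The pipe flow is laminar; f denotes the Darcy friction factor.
f(A) = 0.097, f(B) = 0.03998. Answer: A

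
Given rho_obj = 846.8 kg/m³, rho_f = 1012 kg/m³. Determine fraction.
Formula: f_{sub} = \frac{\rho_{obj}}{\rho_f}
fraction = 846.8/1012 = 0.8368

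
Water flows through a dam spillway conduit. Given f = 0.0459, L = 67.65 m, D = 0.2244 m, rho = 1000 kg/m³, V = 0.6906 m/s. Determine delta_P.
Formula: \Delta P = f \frac{L}{D} \frac{\rho V^2}{2}
delta_P = 0.0459·(67.65/0.2244)·0.5·1000·0.6906²/1000 = 3.3 kPa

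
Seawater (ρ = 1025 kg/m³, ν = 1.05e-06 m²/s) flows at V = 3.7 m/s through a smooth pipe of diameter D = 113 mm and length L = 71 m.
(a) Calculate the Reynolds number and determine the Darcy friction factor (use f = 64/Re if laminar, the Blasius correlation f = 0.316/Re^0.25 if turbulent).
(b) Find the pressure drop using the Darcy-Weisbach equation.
(a) Re = V·D/ν = 3.7·0.113/1.05e-06 = 398190 → turbulent (Re > 4000); f = 0.316/Re^0.25 = 0.316/398190^0.25 = 0.01258 (Blasius is strictly valid for Re ≲ 1e5; used here as the smooth-pipe estimate the problem specifies)
(b) Darcy-Weisbach: ΔP = f·(L/D)·½ρV²/1000 = 0.01258·(71/0.113)·½·1025·3.7²/1000 = 55.46 kPa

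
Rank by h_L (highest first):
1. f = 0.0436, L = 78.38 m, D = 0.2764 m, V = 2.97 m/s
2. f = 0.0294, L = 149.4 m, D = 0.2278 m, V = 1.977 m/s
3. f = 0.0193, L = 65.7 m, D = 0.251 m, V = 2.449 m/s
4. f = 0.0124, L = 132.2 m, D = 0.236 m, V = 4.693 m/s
Case 1: h_L = 5.559 m
Case 2: h_L = 3.841 m
Case 3: h_L = 1.544 m
Case 4: h_L = 7.797 m
Ranking (highest first): 4, 1, 2, 3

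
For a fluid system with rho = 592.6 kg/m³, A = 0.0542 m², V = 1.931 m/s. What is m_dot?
Formula: \dot{m} = \rho A V
m_dot = 592.6·0.0542·1.931 = 62.02 kg/s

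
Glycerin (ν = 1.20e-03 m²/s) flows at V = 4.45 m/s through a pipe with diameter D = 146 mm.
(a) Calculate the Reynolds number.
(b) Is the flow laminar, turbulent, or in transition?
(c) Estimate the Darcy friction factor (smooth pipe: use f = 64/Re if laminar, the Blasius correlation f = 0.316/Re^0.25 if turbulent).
(a) Re = V·D/ν = 4.45·0.146/1.20e-03 = 541.42
(b) Flow regime: laminar (Re < 2300)
(c) Friction factor: f = 64/Re = 64/541.42 = 0.1182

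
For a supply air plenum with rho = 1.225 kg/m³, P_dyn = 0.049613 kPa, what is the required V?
Formula: P_{dyn} = \frac{1}{2} \rho V^2
Substituting knowns: 0.049613 = 0.5·1.225·V²/1000
Solving for V: V = √(2·(0.049613·1000)/1.225) = 9 m/s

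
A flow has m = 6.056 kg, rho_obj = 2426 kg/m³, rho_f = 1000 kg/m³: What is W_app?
Formula: W_{app} = mg\left(1 - \frac{\rho_f}{\rho_{obj}}\right)
W_app = 6.056·9.81·(1 − 1000/2426) = 34.92 N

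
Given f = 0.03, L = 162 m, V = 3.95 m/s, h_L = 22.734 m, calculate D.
Formula: h_L = f \frac{L}{D} \frac{V^2}{2g}
Substituting knowns: 22.734 = 0.03·(162/D)·3.95²/(2·9.81)
Solving for D: D = 0.03·162·3.95²/(2·9.81·22.734) = 0.17 m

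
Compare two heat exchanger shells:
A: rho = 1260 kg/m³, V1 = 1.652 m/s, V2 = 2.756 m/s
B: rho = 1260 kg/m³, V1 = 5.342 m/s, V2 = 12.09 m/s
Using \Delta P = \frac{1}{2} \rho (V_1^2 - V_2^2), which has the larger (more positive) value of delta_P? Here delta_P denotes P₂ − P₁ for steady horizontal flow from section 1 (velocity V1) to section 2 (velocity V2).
delta_P(A) = -3.066 kPa, delta_P(B) = -74.11 kPa. Answer: A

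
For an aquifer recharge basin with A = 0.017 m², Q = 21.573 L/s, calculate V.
Formula: Q = A V
Substituting knowns: 21.573 = 0.017·V·1000
Solving for V: V = (21.573/1000)/0.017 = 1.269 m/s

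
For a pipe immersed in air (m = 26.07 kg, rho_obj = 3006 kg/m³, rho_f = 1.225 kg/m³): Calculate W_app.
Formula: W_{app} = mg\left(1 - \frac{\rho_f}{\rho_{obj}}\right)
W_app = 26.07·9.81·(1 − 1.225/3006) = 255.6 N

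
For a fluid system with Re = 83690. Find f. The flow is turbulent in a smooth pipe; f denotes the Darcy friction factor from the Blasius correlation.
Formula: f = \frac{0.316}{Re^{0.25}}
f = 0.316/83690^0.25 = 0.01858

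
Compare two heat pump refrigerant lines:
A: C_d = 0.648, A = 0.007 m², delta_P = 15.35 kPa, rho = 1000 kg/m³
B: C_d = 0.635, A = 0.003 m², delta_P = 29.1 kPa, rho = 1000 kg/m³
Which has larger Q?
Q(A) = 25.13 L/s, Q(B) = 14.53 L/s. Answer: A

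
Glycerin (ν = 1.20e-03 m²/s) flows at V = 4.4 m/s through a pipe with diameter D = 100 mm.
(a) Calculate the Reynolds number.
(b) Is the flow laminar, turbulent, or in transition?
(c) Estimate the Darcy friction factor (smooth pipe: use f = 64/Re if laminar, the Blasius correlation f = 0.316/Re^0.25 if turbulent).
(a) Re = V·D/ν = 4.4·0.1/1.20e-03 = 366.67
(b) Flow regime: laminar (Re < 2300)
(c) Friction factor: f = 64/Re = 64/366.67 = 0.1745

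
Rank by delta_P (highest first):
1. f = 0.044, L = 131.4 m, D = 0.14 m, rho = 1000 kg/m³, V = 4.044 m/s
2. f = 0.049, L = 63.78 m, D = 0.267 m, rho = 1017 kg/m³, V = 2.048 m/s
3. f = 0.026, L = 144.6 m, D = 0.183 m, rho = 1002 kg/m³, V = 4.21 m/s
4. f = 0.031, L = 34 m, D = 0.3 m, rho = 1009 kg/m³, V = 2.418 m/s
Case 1: delta_P = 337.7 kPa
Case 2: delta_P = 24.96 kPa
Case 3: delta_P = 182.4 kPa
Case 4: delta_P = 10.36 kPa
Ranking (highest first): 1, 3, 2, 4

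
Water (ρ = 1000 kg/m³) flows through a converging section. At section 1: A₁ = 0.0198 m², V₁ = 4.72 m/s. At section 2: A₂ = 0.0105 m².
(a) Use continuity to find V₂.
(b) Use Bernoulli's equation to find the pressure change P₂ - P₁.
(a) Continuity: A₁V₁=A₂V₂ -> V₂=A₁V₁/A₂=0.0198*4.72/0.0105=8.90 m/s
(b) Bernoulli: P₂-P₁=0.5*rho*(V₁^2-V₂^2)/1000=0.5*1000*(4.72^2-8.90^2)/1000=-28.47 kPa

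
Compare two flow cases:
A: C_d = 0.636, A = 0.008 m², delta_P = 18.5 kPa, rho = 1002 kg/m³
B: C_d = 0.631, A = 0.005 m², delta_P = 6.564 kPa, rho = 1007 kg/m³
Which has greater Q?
Q(A) = 30.92 L/s, Q(B) = 11.39 L/s. Answer: A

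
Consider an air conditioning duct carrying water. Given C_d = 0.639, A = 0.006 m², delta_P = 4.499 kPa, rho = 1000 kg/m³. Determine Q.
Formula: Q = C_d A \sqrt{\frac{2 \Delta P}{\rho}}
Q = 0.639·0.006·√(2·(4.499·1000)/1000)·1000 = 11.5 L/s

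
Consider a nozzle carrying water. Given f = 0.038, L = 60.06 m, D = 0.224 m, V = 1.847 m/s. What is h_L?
Formula: h_L = f \frac{L}{D} \frac{V^2}{2g}
h_L = 0.038·(60.06/0.224)·1.847²/(2·9.81) = 1.772 m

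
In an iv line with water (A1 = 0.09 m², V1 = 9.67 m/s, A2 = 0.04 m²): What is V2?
Formula: V_2 = \frac{A_1 V_1}{A_2}
V2 = 0.09·9.67/0.04 = 21.76 m/s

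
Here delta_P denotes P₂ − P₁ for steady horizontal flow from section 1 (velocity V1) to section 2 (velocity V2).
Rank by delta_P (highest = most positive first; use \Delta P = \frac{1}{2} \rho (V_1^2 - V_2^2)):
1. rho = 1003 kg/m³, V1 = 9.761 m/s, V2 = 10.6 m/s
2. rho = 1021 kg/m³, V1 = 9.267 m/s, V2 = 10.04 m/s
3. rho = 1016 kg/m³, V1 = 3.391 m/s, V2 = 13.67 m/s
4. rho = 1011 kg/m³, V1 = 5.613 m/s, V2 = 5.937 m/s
Case 1: delta_P = -8.567 kPa
Case 2: delta_P = -7.619 kPa
Case 3: delta_P = -89.09 kPa
Case 4: delta_P = -1.892 kPa
Ranking (highest first): 4, 2, 1, 3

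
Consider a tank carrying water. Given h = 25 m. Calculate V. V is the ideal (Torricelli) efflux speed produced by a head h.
Formula: V = \sqrt{2 g h}
V = √(2·9.81·25) = 22.15 m/s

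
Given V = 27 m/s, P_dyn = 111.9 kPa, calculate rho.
Formula: P_{dyn} = \frac{1}{2} \rho V^2
Substituting knowns: 111.9 = 0.5·rho·27²/1000
Solving for rho: rho = 2·(111.9·1000)/27² = 307 kg/m³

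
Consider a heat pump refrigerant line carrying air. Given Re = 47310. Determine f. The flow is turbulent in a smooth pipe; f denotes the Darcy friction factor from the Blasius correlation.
Formula: f = \frac{0.316}{Re^{0.25}}
f = 0.316/47310^0.25 = 0.02143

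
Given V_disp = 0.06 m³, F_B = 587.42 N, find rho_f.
Formula: F_B = \rho_f g V_{disp}
Substituting knowns: 587.42 = rho_f·9.81·0.06
Solving for rho_f: rho_f = 587.42/(9.81·0.06) = 998 kg/m³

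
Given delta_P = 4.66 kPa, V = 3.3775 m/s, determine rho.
Formula: V = \sqrt{\frac{2 \Delta P}{\rho}}
Substituting knowns: 3.3775 = √(2·(4.66·1000)/rho)
Solving for rho: rho = 2·(4.66·1000)/3.3775² = 817 kg/m³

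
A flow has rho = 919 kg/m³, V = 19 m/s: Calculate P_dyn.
Formula: P_{dyn} = \frac{1}{2} \rho V^2
P_dyn = 0.5·919·19²/1000 = 165.9 kPa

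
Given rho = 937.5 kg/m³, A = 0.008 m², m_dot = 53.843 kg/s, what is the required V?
Formula: \dot{m} = \rho A V
Substituting knowns: 53.843 = 937.5·0.008·V
Solving for V: V = 53.843/(937.5·0.008) = 7.179 m/s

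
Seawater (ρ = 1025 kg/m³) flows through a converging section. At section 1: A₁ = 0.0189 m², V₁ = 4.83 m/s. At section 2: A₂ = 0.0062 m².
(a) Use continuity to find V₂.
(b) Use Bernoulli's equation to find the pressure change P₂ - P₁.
(a) Continuity: A₁V₁=A₂V₂ -> V₂=A₁V₁/A₂=0.0189*4.83/0.0062=14.72 m/s
(b) Bernoulli: P₂-P₁=0.5*rho*(V₁^2-V₂^2)/1000=0.5*1025*(4.83^2-14.72^2)/1000=-99.09 kPa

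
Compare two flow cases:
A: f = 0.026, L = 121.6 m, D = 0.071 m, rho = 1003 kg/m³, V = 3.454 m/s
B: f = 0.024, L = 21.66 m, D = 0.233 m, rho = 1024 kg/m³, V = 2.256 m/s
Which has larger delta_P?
delta_P(A) = 266.4 kPa, delta_P(B) = 5.814 kPa. Answer: A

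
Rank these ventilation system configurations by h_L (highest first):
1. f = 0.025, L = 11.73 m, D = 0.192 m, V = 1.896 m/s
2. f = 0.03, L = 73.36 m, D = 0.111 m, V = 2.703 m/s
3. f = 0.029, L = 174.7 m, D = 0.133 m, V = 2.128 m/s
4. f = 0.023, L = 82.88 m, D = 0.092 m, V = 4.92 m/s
Case 1: h_L = 0.2798 m
Case 2: h_L = 7.383 m
Case 3: h_L = 8.792 m
Case 4: h_L = 25.56 m
Ranking (highest first): 4, 3, 2, 1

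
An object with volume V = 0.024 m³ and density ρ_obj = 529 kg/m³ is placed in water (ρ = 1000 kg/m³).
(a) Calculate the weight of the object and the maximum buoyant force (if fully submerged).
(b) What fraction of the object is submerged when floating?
(a) W=rho_obj*g*V=529*9.81*0.024=124.5 N; F_B(max)=rho*g*V=1000*9.81*0.024=235.4 N
(b) Floating fraction=rho_obj/rho=529/1000=0.529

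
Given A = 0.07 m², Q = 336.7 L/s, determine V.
Formula: Q = A V
Substituting knowns: 336.7 = 0.07·V·1000
Solving for V: V = (336.7/1000)/0.07 = 4.81 m/s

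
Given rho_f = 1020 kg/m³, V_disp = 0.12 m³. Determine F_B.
Formula: F_B = \rho_f g V_{disp}
F_B = 1020·9.81·0.12 = 1201 N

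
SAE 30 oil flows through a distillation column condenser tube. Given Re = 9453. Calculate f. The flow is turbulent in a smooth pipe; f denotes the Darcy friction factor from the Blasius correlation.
Formula: f = \frac{0.316}{Re^{0.25}}
f = 0.316/9453^0.25 = 0.03205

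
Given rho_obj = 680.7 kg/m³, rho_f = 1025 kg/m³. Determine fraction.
Formula: f_{sub} = \frac{\rho_{obj}}{\rho_f}
fraction = 680.7/1025 = 0.6641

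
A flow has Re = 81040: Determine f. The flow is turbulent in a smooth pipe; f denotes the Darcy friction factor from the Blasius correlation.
Formula: f = \frac{0.316}{Re^{0.25}}
f = 0.316/81040^0.25 = 0.01873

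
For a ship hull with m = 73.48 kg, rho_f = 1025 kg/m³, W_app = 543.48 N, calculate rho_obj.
Formula: W_{app} = mg\left(1 - \frac{\rho_f}{\rho_{obj}}\right)
Substituting knowns: 543.48 = 73.48·9.81·(1 − 1025/rho_obj)
Solving for rho_obj: rho_obj = 1025/(1 − 543.48/(73.48·9.81)) = 4166 kg/m³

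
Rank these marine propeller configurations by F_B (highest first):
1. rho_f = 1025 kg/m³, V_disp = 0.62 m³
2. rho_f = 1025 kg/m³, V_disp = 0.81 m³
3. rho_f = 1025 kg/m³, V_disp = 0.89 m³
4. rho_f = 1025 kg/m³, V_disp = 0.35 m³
Case 1: F_B = 6234 N
Case 2: F_B = 8145 N
Case 3: F_B = 8949 N
Case 4: F_B = 3519 N
Ranking (highest first): 3, 2, 1, 4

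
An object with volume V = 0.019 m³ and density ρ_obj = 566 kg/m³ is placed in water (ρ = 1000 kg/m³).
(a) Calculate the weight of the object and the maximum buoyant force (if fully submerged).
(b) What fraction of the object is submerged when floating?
(a) W=rho_obj*g*V=566*9.81*0.019=105.5 N; F_B(max)=rho*g*V=1000*9.81*0.019=186.4 N
(b) Floating fraction=rho_obj/rho=566/1000=0.566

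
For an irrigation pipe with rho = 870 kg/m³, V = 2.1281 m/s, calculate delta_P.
Formula: V = \sqrt{\frac{2 \Delta P}{\rho}}
Substituting knowns: 2.1281 = √(2·(delta_P·1000)/870)
Solving for delta_P: delta_P = 2.1281²·870/2/1000 = 1.97 kPa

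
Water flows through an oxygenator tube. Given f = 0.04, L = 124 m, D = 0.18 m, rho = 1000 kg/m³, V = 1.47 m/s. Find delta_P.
Formula: \Delta P = f \frac{L}{D} \frac{\rho V^2}{2}
delta_P = 0.04·(124/0.18)·0.5·1000·1.47²/1000 = 29.77 kPa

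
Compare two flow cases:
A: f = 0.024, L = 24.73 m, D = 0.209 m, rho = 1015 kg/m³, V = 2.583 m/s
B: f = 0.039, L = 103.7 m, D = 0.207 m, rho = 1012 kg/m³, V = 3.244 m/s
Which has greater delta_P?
delta_P(A) = 9.616 kPa, delta_P(B) = 104 kPa. Answer: B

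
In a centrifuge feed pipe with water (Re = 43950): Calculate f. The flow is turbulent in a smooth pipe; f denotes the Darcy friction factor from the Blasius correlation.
Formula: f = \frac{0.316}{Re^{0.25}}
f = 0.316/43950^0.25 = 0.02182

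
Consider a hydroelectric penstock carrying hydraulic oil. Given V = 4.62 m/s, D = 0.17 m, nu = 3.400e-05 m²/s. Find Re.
Formula: Re = \frac{V D}{\nu}
Re = 4.62·0.17/3.400e-05 = 23100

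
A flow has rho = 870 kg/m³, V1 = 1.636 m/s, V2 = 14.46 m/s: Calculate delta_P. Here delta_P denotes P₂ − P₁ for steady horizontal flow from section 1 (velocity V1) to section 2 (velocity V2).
Formula: \Delta P = \frac{1}{2} \rho (V_1^2 - V_2^2)
delta_P = 0.5·870·(1.636² − 14.46²)/1000 = -89.79 kPa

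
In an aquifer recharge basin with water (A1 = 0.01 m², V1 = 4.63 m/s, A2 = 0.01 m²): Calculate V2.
Formula: V_2 = \frac{A_1 V_1}{A_2}
V2 = 0.01·4.63/0.01 = 4.63 m/s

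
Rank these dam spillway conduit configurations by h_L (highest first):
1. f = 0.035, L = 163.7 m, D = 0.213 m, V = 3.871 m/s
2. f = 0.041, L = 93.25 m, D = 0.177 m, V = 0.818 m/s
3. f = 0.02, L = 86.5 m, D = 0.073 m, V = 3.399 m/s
Case 1: h_L = 20.54 m
Case 2: h_L = 0.7367 m
Case 3: h_L = 13.95 m
Ranking (highest first): 1, 3, 2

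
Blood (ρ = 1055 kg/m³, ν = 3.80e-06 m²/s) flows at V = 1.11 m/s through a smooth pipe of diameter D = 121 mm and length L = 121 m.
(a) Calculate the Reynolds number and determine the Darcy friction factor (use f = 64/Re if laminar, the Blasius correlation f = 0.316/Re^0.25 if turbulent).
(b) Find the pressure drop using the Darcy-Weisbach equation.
(a) Re = V·D/ν = 1.11·0.121/3.80e-06 = 35345 → turbulent (Re > 4000); f = 0.316/Re^0.25 = 0.316/35345^0.25 = 0.023047
(b) Darcy-Weisbach: ΔP = f·(L/D)·½ρV²/1000 = 0.023047·(121/0.121)·½·1055·1.11²/1000 = 14.98 kPa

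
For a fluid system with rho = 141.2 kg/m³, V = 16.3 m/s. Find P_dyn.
Formula: P_{dyn} = \frac{1}{2} \rho V^2
P_dyn = 0.5·141.2·16.3²/1000 = 18.76 kPa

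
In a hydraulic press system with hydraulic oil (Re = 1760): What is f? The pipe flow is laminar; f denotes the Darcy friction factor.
Formula: f = \frac{64}{Re}
f = 64/1760 = 0.03636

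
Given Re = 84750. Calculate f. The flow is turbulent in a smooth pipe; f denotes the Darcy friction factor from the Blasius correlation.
Formula: f = \frac{0.316}{Re^{0.25}}
f = 0.316/84750^0.25 = 0.01852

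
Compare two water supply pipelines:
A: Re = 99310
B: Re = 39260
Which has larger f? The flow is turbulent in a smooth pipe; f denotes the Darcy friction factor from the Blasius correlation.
f(A) = 0.0178, f(B) = 0.02245. Answer: B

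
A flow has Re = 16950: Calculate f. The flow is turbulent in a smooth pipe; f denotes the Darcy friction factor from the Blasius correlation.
Formula: f = \frac{0.316}{Re^{0.25}}
f = 0.316/16950^0.25 = 0.02769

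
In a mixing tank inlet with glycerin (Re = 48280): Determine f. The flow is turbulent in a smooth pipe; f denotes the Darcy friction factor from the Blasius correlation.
Formula: f = \frac{0.316}{Re^{0.25}}
f = 0.316/48280^0.25 = 0.02132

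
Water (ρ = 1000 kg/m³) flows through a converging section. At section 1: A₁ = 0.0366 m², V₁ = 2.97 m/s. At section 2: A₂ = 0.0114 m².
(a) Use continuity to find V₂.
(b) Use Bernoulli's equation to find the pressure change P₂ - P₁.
(a) Continuity: A₁V₁=A₂V₂ -> V₂=A₁V₁/A₂=0.0366*2.97/0.0114=9.54 m/s
(b) Bernoulli: P₂-P₁=0.5*rho*(V₁^2-V₂^2)/1000=0.5*1000*(2.97^2-9.54^2)/1000=-41.1 kPa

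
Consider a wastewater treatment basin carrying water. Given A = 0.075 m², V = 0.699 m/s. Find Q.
Formula: Q = A V
Q = 0.075·0.699·1000 = 52.42 L/s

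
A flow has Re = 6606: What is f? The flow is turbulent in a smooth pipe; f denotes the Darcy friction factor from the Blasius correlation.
Formula: f = \frac{0.316}{Re^{0.25}}
f = 0.316/6606^0.25 = 0.03505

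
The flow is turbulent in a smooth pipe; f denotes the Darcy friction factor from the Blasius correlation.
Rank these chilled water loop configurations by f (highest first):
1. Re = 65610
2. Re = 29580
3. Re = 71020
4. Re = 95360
Case 1: f = 0.01974
Case 2: f = 0.0241
Case 3: f = 0.01936
Case 4: f = 0.01798
Ranking (highest first): 2, 1, 3, 4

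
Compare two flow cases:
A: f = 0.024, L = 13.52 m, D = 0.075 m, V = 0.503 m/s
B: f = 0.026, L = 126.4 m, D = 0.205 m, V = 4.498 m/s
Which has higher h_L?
h_L(A) = 0.05579 m, h_L(B) = 16.53 m. Answer: B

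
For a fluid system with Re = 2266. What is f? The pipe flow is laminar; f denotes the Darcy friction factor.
Formula: f = \frac{64}{Re}
f = 64/2266 = 0.02824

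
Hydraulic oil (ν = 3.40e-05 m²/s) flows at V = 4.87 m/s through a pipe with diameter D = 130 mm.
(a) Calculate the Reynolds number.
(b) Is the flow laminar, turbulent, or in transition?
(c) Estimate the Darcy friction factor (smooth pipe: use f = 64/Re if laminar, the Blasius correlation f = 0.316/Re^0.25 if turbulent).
(a) Re = V·D/ν = 4.87·0.13/3.40e-05 = 18621
(b) Flow regime: turbulent (Re > 4000)
(c) Friction factor: f = 0.316/Re^0.25 = 0.316/18621^0.25 = 0.02705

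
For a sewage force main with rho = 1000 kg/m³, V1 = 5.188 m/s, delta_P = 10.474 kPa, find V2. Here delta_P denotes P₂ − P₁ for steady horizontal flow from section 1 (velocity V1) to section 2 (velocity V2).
Formula: \Delta P = \frac{1}{2} \rho (V_1^2 - V_2^2)
Substituting knowns: 10.474 = 0.5·1000·(5.188² − V2²)/1000
Solving for V2: V2 = √(5.188² − 2·(10.474·1000)/1000) = 2.443 m/s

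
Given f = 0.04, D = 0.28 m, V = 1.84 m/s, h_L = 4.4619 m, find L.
Formula: h_L = f \frac{L}{D} \frac{V^2}{2g}
Substituting knowns: 4.4619 = 0.04·(L/0.28)·1.84²/(2·9.81)
Solving for L: L = 4.4619·2·9.81·0.28/(0.04·1.84²) = 181 m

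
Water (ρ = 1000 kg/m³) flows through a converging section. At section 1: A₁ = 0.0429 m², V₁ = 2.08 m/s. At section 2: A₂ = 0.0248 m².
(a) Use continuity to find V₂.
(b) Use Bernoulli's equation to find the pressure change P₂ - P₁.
(a) Continuity: A₁V₁=A₂V₂ -> V₂=A₁V₁/A₂=0.0429*2.08/0.0248=3.60 m/s
(b) Bernoulli: P₂-P₁=0.5*rho*(V₁^2-V₂^2)/1000=0.5*1000*(2.08^2-3.60^2)/1000=-4.317 kPa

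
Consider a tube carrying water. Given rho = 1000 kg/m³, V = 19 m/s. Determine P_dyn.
Formula: P_{dyn} = \frac{1}{2} \rho V^2
P_dyn = 0.5·1000·19²/1000 = 180.5 kPa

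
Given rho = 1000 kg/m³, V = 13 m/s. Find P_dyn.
Formula: P_{dyn} = \frac{1}{2} \rho V^2
P_dyn = 0.5·1000·13²/1000 = 84.5 kPa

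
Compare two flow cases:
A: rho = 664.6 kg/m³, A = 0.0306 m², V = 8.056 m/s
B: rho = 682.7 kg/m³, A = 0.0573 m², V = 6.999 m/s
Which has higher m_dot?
m_dot(A) = 163.8 kg/s, m_dot(B) = 273.8 kg/s. Answer: B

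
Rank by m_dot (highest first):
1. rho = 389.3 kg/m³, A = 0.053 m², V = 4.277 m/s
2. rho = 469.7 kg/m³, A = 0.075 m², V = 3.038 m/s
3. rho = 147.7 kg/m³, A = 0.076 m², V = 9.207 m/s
Case 1: m_dot = 88.25 kg/s
Case 2: m_dot = 107 kg/s
Case 3: m_dot = 103.4 kg/s
Ranking (highest first): 2, 3, 1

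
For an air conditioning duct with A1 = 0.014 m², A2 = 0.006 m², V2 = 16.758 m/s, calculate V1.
Formula: V_2 = \frac{A_1 V_1}{A_2}
Substituting knowns: 16.758 = 0.014·V1/0.006
Solving for V1: V1 = 16.758·0.006/0.014 = 7.182 m/s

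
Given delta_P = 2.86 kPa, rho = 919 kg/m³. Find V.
Formula: V = \sqrt{\frac{2 \Delta P}{\rho}}
V = √(2·(2.86·1000)/919) = 2.495 m/s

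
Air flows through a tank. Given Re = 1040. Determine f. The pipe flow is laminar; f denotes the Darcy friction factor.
Formula: f = \frac{64}{Re}
f = 64/1040 = 0.06154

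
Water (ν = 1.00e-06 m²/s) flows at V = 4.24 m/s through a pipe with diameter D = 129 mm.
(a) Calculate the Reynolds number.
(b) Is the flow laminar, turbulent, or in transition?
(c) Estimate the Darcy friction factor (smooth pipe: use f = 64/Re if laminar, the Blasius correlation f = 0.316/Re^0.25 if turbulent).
(a) Re = V·D/ν = 4.24·0.129/1.00e-06 = 546960
(b) Flow regime: turbulent (Re > 4000)
(c) Friction factor: f = 0.316/Re^0.25 = 0.316/546960^0.25 = 0.01162 (Blasius is strictly valid for Re ≲ 1e5; used here as the smooth-pipe estimate the problem specifies)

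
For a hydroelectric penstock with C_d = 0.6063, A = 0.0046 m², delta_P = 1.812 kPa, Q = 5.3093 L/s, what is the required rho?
Formula: Q = C_d A \sqrt{\frac{2 \Delta P}{\rho}}
Substituting knowns: 5.3093 = 0.6063·0.0046·√(2·(1.812·1000)/rho)·1000
Solving for rho: rho = 2·(1.812·1000)/((5.3093/1000)/(0.6063·0.0046))² = 1000 kg/m³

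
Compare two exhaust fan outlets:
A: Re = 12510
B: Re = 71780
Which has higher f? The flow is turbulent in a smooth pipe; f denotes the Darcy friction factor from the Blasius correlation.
f(A) = 0.02988, f(B) = 0.01931. Answer: A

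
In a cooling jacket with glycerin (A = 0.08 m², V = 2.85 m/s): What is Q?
Formula: Q = A V
Q = 0.08·2.85·1000 = 228 L/s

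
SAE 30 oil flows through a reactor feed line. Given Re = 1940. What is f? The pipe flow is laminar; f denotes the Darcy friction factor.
Formula: f = \frac{64}{Re}
f = 64/1940 = 0.03299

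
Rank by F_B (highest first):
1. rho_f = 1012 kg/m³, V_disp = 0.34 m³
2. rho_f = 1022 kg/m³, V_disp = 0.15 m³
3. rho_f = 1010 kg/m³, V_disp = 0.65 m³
Case 1: F_B = 3375 N
Case 2: F_B = 1504 N
Case 3: F_B = 6440 N
Ranking (highest first): 3, 1, 2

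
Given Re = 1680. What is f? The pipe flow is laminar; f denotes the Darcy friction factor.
Formula: f = \frac{64}{Re}
f = 64/1680 = 0.0381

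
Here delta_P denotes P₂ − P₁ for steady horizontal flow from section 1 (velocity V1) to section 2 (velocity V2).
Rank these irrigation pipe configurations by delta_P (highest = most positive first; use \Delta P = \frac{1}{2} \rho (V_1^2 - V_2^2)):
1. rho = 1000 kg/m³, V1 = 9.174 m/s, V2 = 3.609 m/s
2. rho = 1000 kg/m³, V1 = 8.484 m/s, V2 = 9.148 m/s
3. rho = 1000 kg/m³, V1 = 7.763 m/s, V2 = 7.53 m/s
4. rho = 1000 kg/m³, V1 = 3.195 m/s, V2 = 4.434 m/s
Case 1: delta_P = 35.57 kPa
Case 2: delta_P = -5.854 kPa
Case 3: delta_P = 1.782 kPa
Case 4: delta_P = -4.726 kPa
Ranking (highest first): 1, 3, 4, 2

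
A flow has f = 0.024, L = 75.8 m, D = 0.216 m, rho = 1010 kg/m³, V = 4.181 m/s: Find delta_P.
Formula: \Delta P = f \frac{L}{D} \frac{\rho V^2}{2}
delta_P = 0.024·(75.8/0.216)·0.5·1010·4.181²/1000 = 74.35 kPa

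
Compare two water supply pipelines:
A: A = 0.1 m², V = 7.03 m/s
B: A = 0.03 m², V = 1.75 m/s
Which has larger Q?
Q(A) = 703 L/s, Q(B) = 52.5 L/s. Answer: A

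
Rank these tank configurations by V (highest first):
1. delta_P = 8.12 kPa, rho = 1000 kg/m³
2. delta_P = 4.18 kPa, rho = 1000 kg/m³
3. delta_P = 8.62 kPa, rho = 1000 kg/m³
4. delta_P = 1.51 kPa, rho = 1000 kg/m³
Case 1: V = 4.03 m/s
Case 2: V = 2.891 m/s
Case 3: V = 4.152 m/s
Case 4: V = 1.738 m/s
Ranking (highest first): 3, 1, 2, 4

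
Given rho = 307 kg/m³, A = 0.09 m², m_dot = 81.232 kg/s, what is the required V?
Formula: \dot{m} = \rho A V
Substituting knowns: 81.232 = 307·0.09·V
Solving for V: V = 81.232/(307·0.09) = 2.94 m/s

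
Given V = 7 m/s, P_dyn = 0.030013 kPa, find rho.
Formula: P_{dyn} = \frac{1}{2} \rho V^2
Substituting knowns: 0.030013 = 0.5·rho·7²/1000
Solving for rho: rho = 2·(0.030013·1000)/7² = 1.225 kg/m³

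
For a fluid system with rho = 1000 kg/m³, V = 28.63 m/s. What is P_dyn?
Formula: P_{dyn} = \frac{1}{2} \rho V^2
P_dyn = 0.5·1000·28.63²/1000 = 409.8 kPa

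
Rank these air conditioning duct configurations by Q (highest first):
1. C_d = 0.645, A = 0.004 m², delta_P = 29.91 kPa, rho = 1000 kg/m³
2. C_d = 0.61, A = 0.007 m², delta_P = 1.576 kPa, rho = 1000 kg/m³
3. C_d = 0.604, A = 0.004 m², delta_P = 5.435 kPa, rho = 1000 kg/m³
Case 1: Q = 19.95 L/s
Case 2: Q = 7.581 L/s
Case 3: Q = 7.965 L/s
Ranking (highest first): 1, 3, 2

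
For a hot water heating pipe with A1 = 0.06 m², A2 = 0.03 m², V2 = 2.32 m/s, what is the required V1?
Formula: V_2 = \frac{A_1 V_1}{A_2}
Substituting knowns: 2.32 = 0.06·V1/0.03
Solving for V1: V1 = 2.32·0.03/0.06 = 1.16 m/s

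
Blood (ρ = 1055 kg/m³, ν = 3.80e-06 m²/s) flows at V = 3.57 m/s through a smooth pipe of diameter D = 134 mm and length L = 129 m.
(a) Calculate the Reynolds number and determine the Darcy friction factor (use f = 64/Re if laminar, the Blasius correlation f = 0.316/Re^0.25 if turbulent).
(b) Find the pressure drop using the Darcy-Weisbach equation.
(a) Re = V·D/ν = 3.57·0.134/3.80e-06 = 125890 → turbulent (Re > 4000); f = 0.316/Re^0.25 = 0.316/125890^0.25 = 0.016776 (Blasius is strictly valid for Re ≲ 1e5; used here as the smooth-pipe estimate the problem specifies)
(b) Darcy-Weisbach: ΔP = f·(L/D)·½ρV²/1000 = 0.016776·(129/0.134)·½·1055·3.57²/1000 = 108.6 kPa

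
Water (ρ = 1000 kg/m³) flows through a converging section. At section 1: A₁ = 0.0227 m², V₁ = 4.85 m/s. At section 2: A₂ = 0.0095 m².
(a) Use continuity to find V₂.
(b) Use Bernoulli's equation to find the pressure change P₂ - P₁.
(a) Continuity: A₁V₁=A₂V₂ -> V₂=A₁V₁/A₂=0.0227*4.85/0.0095=11.59 m/s
(b) Bernoulli: P₂-P₁=0.5*rho*(V₁^2-V₂^2)/1000=0.5*1000*(4.85^2-11.59^2)/1000=-55.4 kPa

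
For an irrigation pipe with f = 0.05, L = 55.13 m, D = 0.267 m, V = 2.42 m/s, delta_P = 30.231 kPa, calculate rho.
Formula: \Delta P = f \frac{L}{D} \frac{\rho V^2}{2}
Substituting knowns: 30.231 = 0.05·(55.13/0.267)·0.5·rho·2.42²/1000
Solving for rho: rho = (30.231·1000)/(0.05·(55.13/0.267)·0.5·2.42²) = 1000 kg/m³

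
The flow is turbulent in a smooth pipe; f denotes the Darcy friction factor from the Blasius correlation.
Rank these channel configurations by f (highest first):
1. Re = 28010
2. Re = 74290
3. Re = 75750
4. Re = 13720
Case 1: f = 0.02443
Case 2: f = 0.01914
Case 3: f = 0.01905
Case 4: f = 0.0292
Ranking (highest first): 4, 1, 2, 3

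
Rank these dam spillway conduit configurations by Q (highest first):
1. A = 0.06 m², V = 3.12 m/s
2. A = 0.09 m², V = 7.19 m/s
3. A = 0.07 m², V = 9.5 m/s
Case 1: Q = 187.2 L/s
Case 2: Q = 647.1 L/s
Case 3: Q = 665 L/s
Ranking (highest first): 3, 2, 1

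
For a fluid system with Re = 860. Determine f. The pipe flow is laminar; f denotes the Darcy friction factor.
Formula: f = \frac{64}{Re}
f = 64/860 = 0.07442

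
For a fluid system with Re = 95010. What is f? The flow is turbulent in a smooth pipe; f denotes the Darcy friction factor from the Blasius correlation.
Formula: f = \frac{0.316}{Re^{0.25}}
f = 0.316/95010^0.25 = 0.018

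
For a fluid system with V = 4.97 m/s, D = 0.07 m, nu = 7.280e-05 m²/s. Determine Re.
Formula: Re = \frac{V D}{\nu}
Re = 4.97·0.07/7.280e-05 = 4779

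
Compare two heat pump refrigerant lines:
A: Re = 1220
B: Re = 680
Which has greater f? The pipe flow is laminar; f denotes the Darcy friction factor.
f(A) = 0.05246, f(B) = 0.09412. Answer: B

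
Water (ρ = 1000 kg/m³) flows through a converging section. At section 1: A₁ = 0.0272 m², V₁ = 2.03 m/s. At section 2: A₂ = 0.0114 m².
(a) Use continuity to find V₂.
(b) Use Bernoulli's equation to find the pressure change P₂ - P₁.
(a) Continuity: A₁V₁=A₂V₂ -> V₂=A₁V₁/A₂=0.0272*2.03/0.0114=4.84 m/s
(b) Bernoulli: P₂-P₁=0.5*rho*(V₁^2-V₂^2)/1000=0.5*1000*(2.03^2-4.84^2)/1000=-9.652 kPa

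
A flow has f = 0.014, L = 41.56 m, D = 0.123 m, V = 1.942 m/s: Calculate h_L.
Formula: h_L = f \frac{L}{D} \frac{V^2}{2g}
h_L = 0.014·(41.56/0.123)·1.942²/(2·9.81) = 0.9093 m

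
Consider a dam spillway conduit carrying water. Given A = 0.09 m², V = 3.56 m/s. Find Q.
Formula: Q = A V
Q = 0.09·3.56·1000 = 320.4 L/s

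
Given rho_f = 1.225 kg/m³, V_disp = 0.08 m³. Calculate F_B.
Formula: F_B = \rho_f g V_{disp}
F_B = 1.225·9.81·0.08 = 0.9614 N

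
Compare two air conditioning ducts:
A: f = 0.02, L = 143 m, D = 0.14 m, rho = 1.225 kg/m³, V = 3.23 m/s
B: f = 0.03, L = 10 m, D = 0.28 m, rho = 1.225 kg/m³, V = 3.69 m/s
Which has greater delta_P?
delta_P(A) = 0.1305 kPa, delta_P(B) = 0.008936 kPa. Answer: A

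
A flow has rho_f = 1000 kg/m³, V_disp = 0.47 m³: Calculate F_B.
Formula: F_B = \rho_f g V_{disp}
F_B = 1000·9.81·0.47 = 4611 N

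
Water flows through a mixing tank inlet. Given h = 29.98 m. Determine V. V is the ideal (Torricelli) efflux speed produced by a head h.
Formula: V = \sqrt{2 g h}
V = √(2·9.81·29.98) = 24.25 m/s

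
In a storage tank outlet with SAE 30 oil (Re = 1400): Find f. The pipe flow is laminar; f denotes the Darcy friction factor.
Formula: f = \frac{64}{Re}
f = 64/1400 = 0.04571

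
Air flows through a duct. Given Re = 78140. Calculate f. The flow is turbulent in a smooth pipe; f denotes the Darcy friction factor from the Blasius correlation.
Formula: f = \frac{0.316}{Re^{0.25}}
f = 0.316/78140^0.25 = 0.0189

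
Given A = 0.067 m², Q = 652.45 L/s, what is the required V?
Formula: Q = A V
Substituting knowns: 652.45 = 0.067·V·1000
Solving for V: V = (652.45/1000)/0.067 = 9.738 m/s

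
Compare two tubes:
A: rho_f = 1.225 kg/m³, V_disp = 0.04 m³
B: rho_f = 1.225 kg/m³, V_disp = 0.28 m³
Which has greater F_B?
F_B(A) = 0.4807 N, F_B(B) = 3.365 N. Answer: B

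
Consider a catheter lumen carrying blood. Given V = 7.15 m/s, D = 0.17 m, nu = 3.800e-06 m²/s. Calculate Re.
Formula: Re = \frac{V D}{\nu}
Re = 7.15·0.17/3.800e-06 = 319868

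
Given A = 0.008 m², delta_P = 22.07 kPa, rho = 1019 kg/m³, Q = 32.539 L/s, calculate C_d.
Formula: Q = C_d A \sqrt{\frac{2 \Delta P}{\rho}}
Substituting knowns: 32.539 = C_d·0.008·√(2·(22.07·1000)/1019)·1000
Solving for C_d: C_d = (32.539/1000)/(0.008·√(2·(22.07·1000)/1019)) = 0.618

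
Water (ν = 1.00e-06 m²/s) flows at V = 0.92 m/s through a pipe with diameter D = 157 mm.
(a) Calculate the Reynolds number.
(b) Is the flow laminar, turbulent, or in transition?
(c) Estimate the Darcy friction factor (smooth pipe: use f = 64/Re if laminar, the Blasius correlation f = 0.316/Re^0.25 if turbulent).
(a) Re = V·D/ν = 0.92·0.157/1.00e-06 = 144440
(b) Flow regime: turbulent (Re > 4000)
(c) Friction factor: f = 0.316/Re^0.25 = 0.316/144440^0.25 = 0.01621 (Blasius is strictly valid for Re ≲ 1e5; used here as the smooth-pipe estimate the problem specifies)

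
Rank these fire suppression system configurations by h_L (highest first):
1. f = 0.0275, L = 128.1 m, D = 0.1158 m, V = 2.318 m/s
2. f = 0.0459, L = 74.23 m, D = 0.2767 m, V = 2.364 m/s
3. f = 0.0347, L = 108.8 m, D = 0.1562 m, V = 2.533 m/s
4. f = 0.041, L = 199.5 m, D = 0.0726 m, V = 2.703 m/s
Case 1: h_L = 8.331 m
Case 2: h_L = 3.507 m
Case 3: h_L = 7.904 m
Case 4: h_L = 41.95 m
Ranking (highest first): 4, 1, 3, 2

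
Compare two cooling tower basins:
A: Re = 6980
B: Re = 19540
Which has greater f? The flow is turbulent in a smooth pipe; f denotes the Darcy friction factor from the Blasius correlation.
f(A) = 0.03457, f(B) = 0.02673. Answer: A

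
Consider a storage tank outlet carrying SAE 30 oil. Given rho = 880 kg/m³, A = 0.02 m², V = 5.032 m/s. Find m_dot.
Formula: \dot{m} = \rho A V
m_dot = 880·0.02·5.032 = 88.56 kg/s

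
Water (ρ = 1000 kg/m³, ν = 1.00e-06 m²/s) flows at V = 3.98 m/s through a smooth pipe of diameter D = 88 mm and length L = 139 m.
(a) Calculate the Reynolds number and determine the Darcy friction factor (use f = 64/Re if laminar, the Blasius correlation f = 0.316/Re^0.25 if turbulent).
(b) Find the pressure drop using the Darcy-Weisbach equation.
(a) Re = V·D/ν = 3.98·0.088/1.00e-06 = 350240 → turbulent (Re > 4000); f = 0.316/Re^0.25 = 0.316/350240^0.25 = 0.01299 (Blasius is strictly valid for Re ≲ 1e5; used here as the smooth-pipe estimate the problem specifies)
(b) Darcy-Weisbach: ΔP = f·(L/D)·½ρV²/1000 = 0.01299·(139/0.088)·½·1000·3.98²/1000 = 162.5 kPa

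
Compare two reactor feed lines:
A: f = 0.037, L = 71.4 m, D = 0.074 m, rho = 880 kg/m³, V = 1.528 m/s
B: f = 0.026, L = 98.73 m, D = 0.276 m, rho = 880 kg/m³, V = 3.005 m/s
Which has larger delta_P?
delta_P(A) = 36.67 kPa, delta_P(B) = 36.95 kPa. Answer: B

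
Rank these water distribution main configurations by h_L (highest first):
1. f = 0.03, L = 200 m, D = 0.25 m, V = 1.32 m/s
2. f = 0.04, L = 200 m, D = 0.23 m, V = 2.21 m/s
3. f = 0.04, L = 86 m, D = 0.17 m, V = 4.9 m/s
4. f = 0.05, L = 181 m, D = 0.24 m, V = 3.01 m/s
Case 1: h_L = 2.131 m
Case 2: h_L = 8.659 m
Case 3: h_L = 24.76 m
Case 4: h_L = 17.41 m
Ranking (highest first): 3, 4, 2, 1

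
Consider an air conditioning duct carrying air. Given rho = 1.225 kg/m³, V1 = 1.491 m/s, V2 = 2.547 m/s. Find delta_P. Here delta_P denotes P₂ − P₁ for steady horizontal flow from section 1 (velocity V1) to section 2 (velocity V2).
Formula: \Delta P = \frac{1}{2} \rho (V_1^2 - V_2^2)
delta_P = 0.5·1.225·(1.491² − 2.547²)/1000 = -0.002612 kPa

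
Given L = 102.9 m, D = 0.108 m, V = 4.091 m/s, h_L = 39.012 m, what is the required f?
Formula: h_L = f \frac{L}{D} \frac{V^2}{2g}
Substituting knowns: 39.012 = f·(102.9/0.108)·4.091²/(2·9.81)
Solving for f: f = 39.012·2·9.81/((102.9/0.108)·4.091²) = 0.048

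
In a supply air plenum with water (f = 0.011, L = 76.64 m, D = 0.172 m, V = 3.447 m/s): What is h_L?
Formula: h_L = f \frac{L}{D} \frac{V^2}{2g}
h_L = 0.011·(76.64/0.172)·3.447²/(2·9.81) = 2.968 m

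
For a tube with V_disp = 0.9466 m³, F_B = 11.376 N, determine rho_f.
Formula: F_B = \rho_f g V_{disp}
Substituting knowns: 11.376 = rho_f·9.81·0.9466
Solving for rho_f: rho_f = 11.376/(9.81·0.9466) = 1.225 kg/m³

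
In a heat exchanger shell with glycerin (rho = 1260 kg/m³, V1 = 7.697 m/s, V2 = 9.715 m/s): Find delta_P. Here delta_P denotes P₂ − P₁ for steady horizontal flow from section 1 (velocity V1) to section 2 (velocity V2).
Formula: \Delta P = \frac{1}{2} \rho (V_1^2 - V_2^2)
delta_P = 0.5·1260·(7.697² − 9.715²)/1000 = -22.14 kPa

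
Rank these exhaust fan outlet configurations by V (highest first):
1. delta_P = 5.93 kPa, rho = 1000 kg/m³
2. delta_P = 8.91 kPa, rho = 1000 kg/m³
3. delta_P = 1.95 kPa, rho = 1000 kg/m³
Case 1: V = 3.444 m/s
Case 2: V = 4.221 m/s
Case 3: V = 1.975 m/s
Ranking (highest first): 2, 1, 3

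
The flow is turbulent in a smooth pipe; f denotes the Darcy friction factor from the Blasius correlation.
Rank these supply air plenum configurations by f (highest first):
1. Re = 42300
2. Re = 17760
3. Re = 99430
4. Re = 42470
Case 1: f = 0.02203
Case 2: f = 0.02737
Case 3: f = 0.0178
Case 4: f = 0.02201
Ranking (highest first): 2, 1, 4, 3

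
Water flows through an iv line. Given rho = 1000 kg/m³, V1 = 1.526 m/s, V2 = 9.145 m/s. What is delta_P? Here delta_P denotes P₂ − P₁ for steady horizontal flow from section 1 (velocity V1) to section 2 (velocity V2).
Formula: \Delta P = \frac{1}{2} \rho (V_1^2 - V_2^2)
delta_P = 0.5·1000·(1.526² − 9.145²)/1000 = -40.65 kPa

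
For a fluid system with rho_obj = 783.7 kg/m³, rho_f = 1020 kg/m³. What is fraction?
Formula: f_{sub} = \frac{\rho_{obj}}{\rho_f}
fraction = 783.7/1020 = 0.7683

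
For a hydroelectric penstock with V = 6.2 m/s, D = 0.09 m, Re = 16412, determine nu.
Formula: Re = \frac{V D}{\nu}
Substituting knowns: 16412 = 6.2·0.09/nu
Solving for nu: nu = 6.2·0.09/16412 = 3.400e-05 m²/s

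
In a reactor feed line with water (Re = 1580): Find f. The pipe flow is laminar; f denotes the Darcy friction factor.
Formula: f = \frac{64}{Re}
f = 64/1580 = 0.04051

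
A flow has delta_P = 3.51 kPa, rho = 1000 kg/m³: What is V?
Formula: V = \sqrt{\frac{2 \Delta P}{\rho}}
V = √(2·(3.51·1000)/1000) = 2.65 m/s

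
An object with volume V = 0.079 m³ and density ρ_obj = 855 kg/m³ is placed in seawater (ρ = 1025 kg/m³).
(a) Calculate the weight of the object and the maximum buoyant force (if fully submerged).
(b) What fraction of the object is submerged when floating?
(a) W=rho_obj*g*V=855*9.81*0.079=662.6 N; F_B(max)=rho*g*V=1025*9.81*0.079=794.4 N
(b) Floating fraction=rho_obj/rho=855/1025=0.834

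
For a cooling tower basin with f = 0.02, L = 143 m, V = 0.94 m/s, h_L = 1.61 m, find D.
Formula: h_L = f \frac{L}{D} \frac{V^2}{2g}
Substituting knowns: 1.61 = 0.02·(143/D)·0.94²/(2·9.81)
Solving for D: D = 0.02·143·0.94²/(2·9.81·1.61) = 0.08 m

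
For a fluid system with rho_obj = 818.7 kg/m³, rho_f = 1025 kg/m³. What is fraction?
Formula: f_{sub} = \frac{\rho_{obj}}{\rho_f}
fraction = 818.7/1025 = 0.7987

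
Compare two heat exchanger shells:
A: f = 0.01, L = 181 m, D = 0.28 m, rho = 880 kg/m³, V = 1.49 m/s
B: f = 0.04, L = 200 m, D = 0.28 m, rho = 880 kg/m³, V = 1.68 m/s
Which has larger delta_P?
delta_P(A) = 6.315 kPa, delta_P(B) = 35.48 kPa. Answer: B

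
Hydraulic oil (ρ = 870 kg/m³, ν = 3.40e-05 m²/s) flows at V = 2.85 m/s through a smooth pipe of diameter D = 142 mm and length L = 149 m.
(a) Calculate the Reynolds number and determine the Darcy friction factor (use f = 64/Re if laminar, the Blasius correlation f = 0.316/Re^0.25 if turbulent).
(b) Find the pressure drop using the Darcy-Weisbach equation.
(a) Re = V·D/ν = 2.85·0.142/3.40e-05 = 11903 → turbulent (Re > 4000); f = 0.316/Re^0.25 = 0.316/11903^0.25 = 0.030253
(b) Darcy-Weisbach: ΔP = f·(L/D)·½ρV²/1000 = 0.030253·(149/0.142)·½·870·2.85²/1000 = 112.2 kPa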